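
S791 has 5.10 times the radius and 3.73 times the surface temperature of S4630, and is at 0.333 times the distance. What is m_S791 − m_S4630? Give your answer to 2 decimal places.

-11.64

L_S791/L_S4630 = (5.10)²(3.73)⁴ = 5035.
F_S791/F_S4630 = (L_S791/L_S4630)/(d_S791/d_S4630)² = 5035/0.1109 = 4.540×10^4.
m_S791 − m_S4630 = −2.5 log₁₀(4.540×10^4) = -11.64.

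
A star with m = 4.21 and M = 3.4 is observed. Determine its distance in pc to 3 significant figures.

m − M = 5 log₁₀(d/10 pc)
4.21 − (3.4) = 0.81 = 5 log₁₀(d/10)
d = 10 × 10^(0.81/5) = 10 × 10^0.162 = 14.52 pc.

14.5 pc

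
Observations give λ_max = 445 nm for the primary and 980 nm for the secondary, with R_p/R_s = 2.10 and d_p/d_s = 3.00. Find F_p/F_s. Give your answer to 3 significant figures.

11.5

Wien's law: T_p/T_s = λ_s/λ_p = 980/445 = 2.202.
L_p/L_s = (R_p/R_s)²(T_p/T_s)⁴ = (2.10)²(2.202)⁴ = 103.7.
F_p/F_s = (L_p/L_s)/(d_p/d_s)² = 103.7/(3.00)² = 11.53.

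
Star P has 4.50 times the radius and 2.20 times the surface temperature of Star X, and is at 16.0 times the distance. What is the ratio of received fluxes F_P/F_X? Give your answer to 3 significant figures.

L_P/L_X = (R_P/R_X)²(T_P/T_X)⁴ = (4.50)² × (2.20)⁴ = 474.4.
F_P/F_X = (L_P/L_X)/(d_P/d_X)² = 474.4 / (16.0)² = 1.853.

1.85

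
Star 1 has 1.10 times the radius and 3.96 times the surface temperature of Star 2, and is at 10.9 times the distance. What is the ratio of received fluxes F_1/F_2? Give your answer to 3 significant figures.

L_1/L_2 = (R_1/R_2)²(T_1/T_2)⁴ = (1.10)² × (3.96)⁴ = 297.6.
F_1/F_2 = (L_1/L_2)/(d_1/d_2)² = 297.6 / (10.9)² = 2.504.

2.50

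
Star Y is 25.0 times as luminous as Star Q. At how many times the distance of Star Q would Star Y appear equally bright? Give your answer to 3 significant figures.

Equal flux requires L_Y/d_Y² = L_Q/d_Q², so d_Y/d_Q = √(L_Y/L_Q)
= √(25.0) = 5.000.

5.00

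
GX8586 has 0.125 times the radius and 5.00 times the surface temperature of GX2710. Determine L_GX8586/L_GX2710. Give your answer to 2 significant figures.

From the Stefan–Boltzmann law, L ∝ R²T⁴, so
L_GX8586/L_GX2710 = (R_GX8586/R_GX2710)² (T_GX8586/T_GX2710)⁴ = (0.125)² × (5.00)⁴ = 0.01562 × 625.0 = 9.766.

9.8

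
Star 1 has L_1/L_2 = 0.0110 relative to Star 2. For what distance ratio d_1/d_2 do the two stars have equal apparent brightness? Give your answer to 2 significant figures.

0.10

Equal flux requires L_1/d_1² = L_2/d_2², so d_1/d_2 = √(L_1/L_2)
= √(0.0110) = 0.1049.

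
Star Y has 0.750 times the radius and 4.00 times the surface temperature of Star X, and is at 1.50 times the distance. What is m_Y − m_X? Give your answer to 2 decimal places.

L_Y/L_X = (0.750)²(4.00)⁴ = 144.0.
F_Y/F_X = (L_Y/L_X)/(d_Y/d_X)² = 144.0/2.250 = 64.00.
m_Y − m_X = −2.5 log₁₀(64.00) = -4.52.

-4.52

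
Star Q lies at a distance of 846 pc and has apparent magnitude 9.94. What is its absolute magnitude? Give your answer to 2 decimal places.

M = m − 5 log₁₀(d/10 pc) = 9.94 − 5 log₁₀(846/10)
  = 9.94 − 5 × 1.927 = 9.94 − 9.64 = 0.30.

0.30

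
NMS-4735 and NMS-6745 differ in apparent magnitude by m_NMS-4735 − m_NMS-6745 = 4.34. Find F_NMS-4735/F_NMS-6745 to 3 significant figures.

F_NMS-4735/F_NMS-6745 = 10^(−(m_NMS-4735 − m_NMS-6745)/2.5) = 10^(-4.34/2.5) = 10^-1.736 = 0.01837.

0.0184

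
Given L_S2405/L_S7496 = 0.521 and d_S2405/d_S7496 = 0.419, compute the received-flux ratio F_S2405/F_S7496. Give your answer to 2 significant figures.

F = L/(4πd²), so F_S2405/F_S7496 = (L_S2405/L_S7496) / (d_S2405/d_S7496)²
= 0.521 / (0.419)² = 0.521 / 0.1756 = 2.968.

3.0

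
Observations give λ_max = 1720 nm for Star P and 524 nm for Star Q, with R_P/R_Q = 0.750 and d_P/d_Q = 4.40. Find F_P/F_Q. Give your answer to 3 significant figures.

Wien's law: T_P/T_Q = λ_Q/λ_P = 524/1720 = 0.3047.
L_P/L_Q = (R_P/R_Q)²(T_P/T_Q)⁴ = (0.750)²(0.3047)⁴ = 0.004845.
F_P/F_Q = (L_P/L_Q)/(d_P/d_Q)² = 0.004845/(4.40)² = 2.503×10^-4.

2.50×10^-4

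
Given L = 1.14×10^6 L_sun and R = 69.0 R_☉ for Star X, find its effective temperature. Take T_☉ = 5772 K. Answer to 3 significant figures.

T/T_☉ = (L/L_☉)^(1/4) / (R/R_☉)^(1/2)
T = 5772 × (1.14×10^6)^(1/4) / √(69.0) = 5772 × 32.68 / 8.307 = 2.271×10^4 K.

2.27×10^4 K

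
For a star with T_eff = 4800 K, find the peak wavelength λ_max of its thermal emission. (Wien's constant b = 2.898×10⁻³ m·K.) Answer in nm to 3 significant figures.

λ_max = b/T = 2.898×10⁻³ / 4800 = 6.04×10^-7 m = 603.8 nm.

604 nm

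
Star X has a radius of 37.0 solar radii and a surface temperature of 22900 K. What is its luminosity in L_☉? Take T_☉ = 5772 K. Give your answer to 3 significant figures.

3.39×10^5 L_☉

L/L_☉ = (R/R_☉)² (T/T_☉)⁴ = (37.0)² × (22900/5772)⁴
       = 1369 × (3.967)⁴ = 1369 × 247.8 = 3.392×10^5.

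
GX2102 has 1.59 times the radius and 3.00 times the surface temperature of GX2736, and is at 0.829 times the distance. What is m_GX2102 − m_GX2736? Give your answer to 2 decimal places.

L_GX2102/L_GX2736 = (1.59)²(3.00)⁴ = 204.8.
F_GX2102/F_GX2736 = (L_GX2102/L_GX2736)/(d_GX2102/d_GX2736)² = 204.8/0.6872 = 298.0.
m_GX2102 − m_GX2736 = −2.5 log₁₀(298.0) = -6.19.

-6.19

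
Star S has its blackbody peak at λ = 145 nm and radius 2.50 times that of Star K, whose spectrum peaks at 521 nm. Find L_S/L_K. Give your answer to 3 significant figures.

Wien's law gives T ∝ 1/λ_max, so T_S/T_K = λ_K/λ_S = 521/145 = 3.593.
Then L ∝ R²T⁴ gives L_S/L_K = (2.50)² × (3.593)⁴ = 6.250 × 166.7 = 1042.

1.04×10^3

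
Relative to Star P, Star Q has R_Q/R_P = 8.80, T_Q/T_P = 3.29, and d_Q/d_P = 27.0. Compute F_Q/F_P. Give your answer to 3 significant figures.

12.4

L_Q/L_P = (R_Q/R_P)²(T_Q/T_P)⁴ = (8.80)² × (3.29)⁴ = 9073.
F_Q/F_P = (L_Q/L_P)/(d_Q/d_P)² = 9073 / (27.0)² = 12.45.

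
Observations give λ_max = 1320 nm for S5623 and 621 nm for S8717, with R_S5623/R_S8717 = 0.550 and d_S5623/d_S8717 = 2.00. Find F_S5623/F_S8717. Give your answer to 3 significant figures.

Wien's law: T_S5623/T_S8717 = λ_S8717/λ_S5623 = 621/1320 = 0.4705.
L_S5623/L_S8717 = (R_S5623/R_S8717)²(T_S5623/T_S8717)⁴ = (0.550)²(0.4705)⁴ = 0.01482.
F_S5623/F_S8717 = (L_S5623/L_S8717)/(d_S5623/d_S8717)² = 0.01482/(2.00)² = 0.003705.

0.00370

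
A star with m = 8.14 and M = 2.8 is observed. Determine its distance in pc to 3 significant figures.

m − M = 5 log₁₀(d/10 pc)
8.14 − (2.8) = 5.34 = 5 log₁₀(d/10)
d = 10 × 10^(5.34/5) = 10 × 10^1.068 = 116.9 pc.

117 pc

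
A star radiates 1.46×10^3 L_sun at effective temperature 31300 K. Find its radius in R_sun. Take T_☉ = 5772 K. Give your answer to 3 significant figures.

R/R_☉ = √(L/L_☉) / (T/T_☉)² = √(1.46×10^3) / (5.423)²
       = 38.21 / 29.41 = 1.299.

1.30 R_sun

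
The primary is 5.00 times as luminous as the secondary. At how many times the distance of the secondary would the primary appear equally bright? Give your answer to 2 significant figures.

2.2

Equal flux requires L_p/d_p² = L_s/d_s², so d_p/d_s = √(L_p/L_s)
= √(5.00) = 2.236.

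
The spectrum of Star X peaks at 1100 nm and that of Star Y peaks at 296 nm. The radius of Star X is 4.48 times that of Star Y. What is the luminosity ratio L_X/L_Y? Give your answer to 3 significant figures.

Wien's law gives T ∝ 1/λ_max, so T_X/T_Y = λ_Y/λ_X = 296/1100 = 0.2691.
Then L ∝ R²T⁴ gives L_X/L_Y = (4.48)² × (0.2691)⁴ = 20.07 × 0.005243 = 0.1052.

0.105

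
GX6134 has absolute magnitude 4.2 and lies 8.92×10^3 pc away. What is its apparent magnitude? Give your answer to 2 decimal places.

m = M + 5 log₁₀(d/10 pc) = 4.2 + 5 log₁₀(8.92×10^3/10)
  = 4.2 + 5 × 2.950 = 4.2 + 14.75 = 18.95.

18.95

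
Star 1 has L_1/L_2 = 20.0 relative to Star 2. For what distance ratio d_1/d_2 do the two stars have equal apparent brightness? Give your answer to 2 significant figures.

Equal flux requires L_1/d_1² = L_2/d_2², so d_1/d_2 = √(L_1/L_2)
= √(20.0) = 4.472.

4.5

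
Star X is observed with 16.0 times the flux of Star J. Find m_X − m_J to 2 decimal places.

m_X − m_J = −2.5 log₁₀(F_X/F_J) = −2.5 log₁₀(16.0) = −2.5 × (1.204) = -3.010.

-3.01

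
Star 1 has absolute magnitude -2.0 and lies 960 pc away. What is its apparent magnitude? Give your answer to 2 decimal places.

m = M + 5 log₁₀(d/10 pc) = -2.0 + 5 log₁₀(960/10)
  = -2.0 + 5 × 1.982 = -2.0 + 9.91 = 7.91.

7.91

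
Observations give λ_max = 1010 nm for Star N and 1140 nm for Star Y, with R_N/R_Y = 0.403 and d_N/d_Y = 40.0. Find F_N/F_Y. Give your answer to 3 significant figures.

Wien's law: T_N/T_Y = λ_Y/λ_N = 1140/1010 = 1.129.
L_N/L_Y = (R_N/R_Y)²(T_N/T_Y)⁴ = (0.403)²(1.129)⁴ = 0.2636.
F_N/F_Y = (L_N/L_Y)/(d_N/d_Y)² = 0.2636/(40.0)² = 1.647×10^-4.

1.65×10^-4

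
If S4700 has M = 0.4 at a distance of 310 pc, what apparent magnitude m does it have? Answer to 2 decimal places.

m = M + 5 log₁₀(d/10 pc) = 0.4 + 5 log₁₀(310/10)
  = 0.4 + 5 × 1.491 = 0.4 + 7.46 = 7.86.

7.86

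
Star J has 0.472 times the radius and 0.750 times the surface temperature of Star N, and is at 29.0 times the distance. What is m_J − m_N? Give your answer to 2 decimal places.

L_J/L_N = (0.472)²(0.750)⁴ = 0.07049.
F_J/F_N = (L_J/L_N)/(d_J/d_N)² = 0.07049/841.0 = 8.382×10^-5.
m_J − m_N = −2.5 log₁₀(8.382×10^-5) = 10.19.

10.19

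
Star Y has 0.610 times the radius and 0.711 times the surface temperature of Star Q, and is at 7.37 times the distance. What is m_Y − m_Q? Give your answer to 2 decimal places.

L_Y/L_Q = (0.610)²(0.711)⁴ = 0.09509.
F_Y/F_Q = (L_Y/L_Q)/(d_Y/d_Q)² = 0.09509/54.32 = 0.001751.
m_Y − m_Q = −2.5 log₁₀(0.001751) = 6.89.

6.89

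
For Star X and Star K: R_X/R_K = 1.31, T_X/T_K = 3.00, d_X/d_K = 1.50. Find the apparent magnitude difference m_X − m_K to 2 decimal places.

L_X/L_K = (1.31)²(3.00)⁴ = 139.0.
F_X/F_K = (L_X/L_K)/(d_X/d_K)² = 139.0/2.250 = 61.78.
m_X − m_K = −2.5 log₁₀(61.78) = -4.48.

-4.48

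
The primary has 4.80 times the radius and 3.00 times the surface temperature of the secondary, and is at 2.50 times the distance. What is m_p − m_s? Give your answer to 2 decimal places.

L_p/L_s = (4.80)²(3.00)⁴ = 1866.
F_p/F_s = (L_p/L_s)/(d_p/d_s)² = 1866/6.250 = 298.6.
m_p − m_s = −2.5 log₁₀(298.6) = -6.19.

-6.19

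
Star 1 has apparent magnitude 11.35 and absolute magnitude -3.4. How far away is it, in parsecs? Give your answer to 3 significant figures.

m − M = 5 log₁₀(d/10 pc)
11.35 − (-3.4) = 14.75 = 5 log₁₀(d/10)
d = 10 × 10^(14.75/5) = 10 × 10^2.950 = 8913 pc.

8.91×10^3 pc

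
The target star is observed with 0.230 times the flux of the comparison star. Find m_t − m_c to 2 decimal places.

1.60

m_t − m_c = −2.5 log₁₀(F_t/F_c) = −2.5 log₁₀(0.230) = −2.5 × (-0.638) = 1.596.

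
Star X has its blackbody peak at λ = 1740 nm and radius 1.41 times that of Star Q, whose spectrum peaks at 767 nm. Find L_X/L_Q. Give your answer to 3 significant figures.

Wien's law gives T ∝ 1/λ_max, so T_X/T_Q = λ_Q/λ_X = 767/1740 = 0.4408.
Then L ∝ R²T⁴ gives L_X/L_Q = (1.41)² × (0.4408)⁴ = 1.988 × 0.03776 = 0.07506.

0.0751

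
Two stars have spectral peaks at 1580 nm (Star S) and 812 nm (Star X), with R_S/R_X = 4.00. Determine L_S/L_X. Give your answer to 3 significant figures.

1.12

Wien's law gives T ∝ 1/λ_max, so T_S/T_X = λ_X/λ_S = 812/1580 = 0.5139.
Then L ∝ R²T⁴ gives L_S/L_X = (4.00)² × (0.5139)⁴ = 16.00 × 0.06976 = 1.116.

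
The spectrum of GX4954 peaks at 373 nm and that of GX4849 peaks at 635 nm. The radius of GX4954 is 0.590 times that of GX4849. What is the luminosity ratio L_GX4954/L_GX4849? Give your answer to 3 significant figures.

2.92

Wien's law gives T ∝ 1/λ_max, so T_GX4954/T_GX4849 = λ_GX4849/λ_GX4954 = 635/373 = 1.702.
Then L ∝ R²T⁴ gives L_GX4954/L_GX4849 = (0.590)² × (1.702)⁴ = 0.3481 × 8.400 = 2.924.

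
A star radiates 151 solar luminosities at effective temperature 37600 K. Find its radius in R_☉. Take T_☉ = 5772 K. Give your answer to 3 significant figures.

R/R_☉ = √(L/L_☉) / (T/T_☉)² = √(151) / (6.514)²
       = 12.29 / 42.43 = 0.2896.

0.290 R_☉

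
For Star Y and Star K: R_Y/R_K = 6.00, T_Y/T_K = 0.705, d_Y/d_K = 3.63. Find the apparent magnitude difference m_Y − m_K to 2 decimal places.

0.43

L_Y/L_K = (6.00)²(0.705)⁴ = 8.893.
F_Y/F_K = (L_Y/L_K)/(d_Y/d_K)² = 8.893/13.18 = 0.6749.
m_Y − m_K = −2.5 log₁₀(0.6749) = 0.43.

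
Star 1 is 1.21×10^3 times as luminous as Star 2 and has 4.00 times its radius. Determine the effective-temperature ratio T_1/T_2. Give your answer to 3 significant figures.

2.95

L ∝ R²T⁴ gives T ∝ (L/R²)^(1/4), so
T_1/T_2 = (1.21×10^3 / 4.00²)^(1/4) = (75.62)^(1/4) = 2.949.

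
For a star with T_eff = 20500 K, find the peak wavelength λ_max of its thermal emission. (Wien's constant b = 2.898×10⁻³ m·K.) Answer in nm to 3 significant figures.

141 nm

λ_max = b/T = 2.898×10⁻³ / 20500 = 1.41×10^-7 m = 141.4 nm.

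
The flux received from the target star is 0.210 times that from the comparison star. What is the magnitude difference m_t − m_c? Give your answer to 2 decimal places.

m_t − m_c = −2.5 log₁₀(F_t/F_c) = −2.5 log₁₀(0.210) = −2.5 × (-0.678) = 1.694.

1.69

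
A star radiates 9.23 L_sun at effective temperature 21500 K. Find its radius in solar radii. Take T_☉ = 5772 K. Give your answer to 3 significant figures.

0.219 solar radii

R/R_☉ = √(L/L_☉) / (T/T_☉)² = √(9.23) / (3.725)²
       = 3.038 / 13.87 = 0.2190.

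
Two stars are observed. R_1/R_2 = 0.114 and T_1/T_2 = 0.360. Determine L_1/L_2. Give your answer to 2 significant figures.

2.2×10^-4

From the Stefan–Boltzmann law, L ∝ R²T⁴, so
L_1/L_2 = (R_1/R_2)² (T_1/T_2)⁴ = (0.114)² × (0.360)⁴ = 0.01300 × 0.01680 = 2.183×10^-4.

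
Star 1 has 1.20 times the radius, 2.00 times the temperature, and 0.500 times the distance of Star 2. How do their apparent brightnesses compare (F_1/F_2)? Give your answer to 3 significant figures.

92.2

L_1/L_2 = (R_1/R_2)²(T_1/T_2)⁴ = (1.20)² × (2.00)⁴ = 23.04.
F_1/F_2 = (L_1/L_2)/(d_1/d_2)² = 23.04 / (0.500)² = 92.16.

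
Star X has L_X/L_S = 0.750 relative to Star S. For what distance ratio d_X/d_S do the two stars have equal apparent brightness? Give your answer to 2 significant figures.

0.87

Equal flux requires L_X/d_X² = L_S/d_S², so d_X/d_S = √(L_X/L_S)
= √(0.750) = 0.8660.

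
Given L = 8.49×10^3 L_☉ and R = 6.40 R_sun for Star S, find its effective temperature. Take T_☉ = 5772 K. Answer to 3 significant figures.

T/T_☉ = (L/L_☉)^(1/4) / (R/R_☉)^(1/2)
T = 5772 × (8.49×10^3)^(1/4) / √(6.40) = 5772 × 9.599 / 2.530 = 2.190×10^4 K.

2.19×10^4 K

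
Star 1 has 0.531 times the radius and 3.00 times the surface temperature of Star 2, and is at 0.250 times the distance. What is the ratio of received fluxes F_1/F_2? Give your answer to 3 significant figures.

365

L_1/L_2 = (R_1/R_2)²(T_1/T_2)⁴ = (0.531)² × (3.00)⁴ = 22.84.
F_1/F_2 = (L_1/L_2)/(d_1/d_2)² = 22.84 / (0.250)² = 365.4.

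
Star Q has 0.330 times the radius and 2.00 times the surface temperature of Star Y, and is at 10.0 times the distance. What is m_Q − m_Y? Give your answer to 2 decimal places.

L_Q/L_Y = (0.330)²(2.00)⁴ = 1.742.
F_Q/F_Y = (L_Q/L_Y)/(d_Q/d_Y)² = 1.742/100.0 = 0.01742.
m_Q − m_Y = −2.5 log₁₀(0.01742) = 4.40.

4.40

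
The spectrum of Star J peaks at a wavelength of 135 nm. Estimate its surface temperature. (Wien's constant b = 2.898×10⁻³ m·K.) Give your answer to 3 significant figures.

T = b/λ_max = 2.898×10⁻³ / (135×10⁻⁹) = 2.147×10^4 K.

2.15×10^4 K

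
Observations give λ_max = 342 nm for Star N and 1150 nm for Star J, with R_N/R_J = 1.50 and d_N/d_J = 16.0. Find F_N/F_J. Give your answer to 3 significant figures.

1.12

Wien's law: T_N/T_J = λ_J/λ_N = 1150/342 = 3.363.
L_N/L_J = (R_N/R_J)²(T_N/T_J)⁴ = (1.50)²(3.363)⁴ = 287.7.
F_N/F_J = (L_N/L_J)/(d_N/d_J)² = 287.7/(16.0)² = 1.124.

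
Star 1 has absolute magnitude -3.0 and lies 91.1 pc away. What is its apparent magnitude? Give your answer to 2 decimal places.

m = M + 5 log₁₀(d/10 pc) = -3.0 + 5 log₁₀(91.1/10)
  = -3.0 + 5 × 0.960 = -3.0 + 4.80 = 1.80.

1.80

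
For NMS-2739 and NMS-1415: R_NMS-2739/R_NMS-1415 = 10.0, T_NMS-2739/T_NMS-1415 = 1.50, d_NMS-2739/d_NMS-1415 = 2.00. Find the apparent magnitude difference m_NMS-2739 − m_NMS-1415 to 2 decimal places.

L_NMS-2739/L_NMS-1415 = (10.0)²(1.50)⁴ = 506.2.
F_NMS-2739/F_NMS-1415 = (L_NMS-2739/L_NMS-1415)/(d_NMS-2739/d_NMS-1415)² = 506.2/4.000 = 126.6.
m_NMS-2739 − m_NMS-1415 = −2.5 log₁₀(126.6) = -5.26.

-5.26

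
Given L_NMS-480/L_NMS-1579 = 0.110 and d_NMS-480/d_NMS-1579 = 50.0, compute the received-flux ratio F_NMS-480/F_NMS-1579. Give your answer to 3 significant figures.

F = L/(4πd²), so F_NMS-480/F_NMS-1579 = (L_NMS-480/L_NMS-1579) / (d_NMS-480/d_NMS-1579)²
= 0.110 / (50.0)² = 0.110 / 2500 = 4.400×10^-5.

4.40×10^-5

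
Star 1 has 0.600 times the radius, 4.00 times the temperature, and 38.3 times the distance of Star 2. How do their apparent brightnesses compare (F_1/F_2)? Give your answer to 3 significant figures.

0.0628

L_1/L_2 = (R_1/R_2)²(T_1/T_2)⁴ = (0.600)² × (4.00)⁴ = 92.16.
F_1/F_2 = (L_1/L_2)/(d_1/d_2)² = 92.16 / (38.3)² = 0.06283.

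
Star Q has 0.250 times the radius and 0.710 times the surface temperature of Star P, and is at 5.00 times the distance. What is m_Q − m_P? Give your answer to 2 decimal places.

L_Q/L_P = (0.250)²(0.710)⁴ = 0.01588.
F_Q/F_P = (L_Q/L_P)/(d_Q/d_P)² = 0.01588/25.00 = 6.353×10^-4.
m_Q − m_P = −2.5 log₁₀(6.353×10^-4) = 7.99.

7.99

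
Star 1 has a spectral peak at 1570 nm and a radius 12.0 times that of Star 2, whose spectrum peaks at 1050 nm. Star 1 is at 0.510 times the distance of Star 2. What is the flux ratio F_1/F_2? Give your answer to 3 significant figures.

111

Wien's law: T_1/T_2 = λ_2/λ_1 = 1050/1570 = 0.6688.
L_1/L_2 = (R_1/R_2)²(T_1/T_2)⁴ = (12.0)²(0.6688)⁴ = 28.81.
F_1/F_2 = (L_1/L_2)/(d_1/d_2)² = 28.81/(0.510)² = 110.8.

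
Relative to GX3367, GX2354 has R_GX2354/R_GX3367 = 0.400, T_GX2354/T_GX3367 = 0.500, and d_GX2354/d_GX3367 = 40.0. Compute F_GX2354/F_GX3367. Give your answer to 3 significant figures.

L_GX2354/L_GX3367 = (R_GX2354/R_GX3367)²(T_GX2354/T_GX3367)⁴ = (0.400)² × (0.500)⁴ = 0.01000.
F_GX2354/F_GX3367 = (L_GX2354/L_GX3367)/(d_GX2354/d_GX3367)² = 0.01000 / (40.0)² = 6.250×10^-6.

6.25×10^-6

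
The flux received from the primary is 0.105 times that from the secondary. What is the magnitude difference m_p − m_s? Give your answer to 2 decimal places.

m_p − m_s = −2.5 log₁₀(F_p/F_s) = −2.5 log₁₀(0.105) = −2.5 × (-0.979) = 2.447.

2.45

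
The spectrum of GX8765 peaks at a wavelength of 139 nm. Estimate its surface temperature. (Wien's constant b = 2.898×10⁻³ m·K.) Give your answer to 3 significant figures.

2.08×10^4 K

T = b/λ_max = 2.898×10⁻³ / (139×10⁻⁹) = 2.085×10^4 K.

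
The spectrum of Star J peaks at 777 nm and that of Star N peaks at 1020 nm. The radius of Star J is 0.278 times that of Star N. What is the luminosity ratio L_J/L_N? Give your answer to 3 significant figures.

Wien's law gives T ∝ 1/λ_max, so T_J/T_N = λ_N/λ_J = 1020/777 = 1.313.
Then L ∝ R²T⁴ gives L_J/L_N = (0.278)² × (1.313)⁴ = 0.07728 × 2.970 = 0.2295.

0.230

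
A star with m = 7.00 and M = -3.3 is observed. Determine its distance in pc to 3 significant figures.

1.15×10^3 pc

m − M = 5 log₁₀(d/10 pc)
7.00 − (-3.3) = 10.30 = 5 log₁₀(d/10)
d = 10 × 10^(10.30/5) = 10 × 10^2.060 = 1148 pc.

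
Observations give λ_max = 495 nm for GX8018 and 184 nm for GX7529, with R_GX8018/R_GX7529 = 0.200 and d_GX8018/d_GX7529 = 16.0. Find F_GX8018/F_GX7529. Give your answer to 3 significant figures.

2.98×10^-6

Wien's law: T_GX8018/T_GX7529 = λ_GX7529/λ_GX8018 = 184/495 = 0.3717.
L_GX8018/L_GX7529 = (R_GX8018/R_GX7529)²(T_GX8018/T_GX7529)⁴ = (0.200)²(0.3717)⁴ = 7.637×10^-4.
F_GX8018/F_GX7529 = (L_GX8018/L_GX7529)/(d_GX8018/d_GX7529)² = 7.637×10^-4/(16.0)² = 2.983×10^-6.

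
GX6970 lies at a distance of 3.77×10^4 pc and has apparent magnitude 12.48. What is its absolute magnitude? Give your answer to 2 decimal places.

M = m − 5 log₁₀(d/10 pc) = 12.48 − 5 log₁₀(3.77×10^4/10)
  = 12.48 − 5 × 3.576 = 12.48 − 17.88 = -5.40.

-5.40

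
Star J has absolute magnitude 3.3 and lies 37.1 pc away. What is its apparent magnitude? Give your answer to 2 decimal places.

m = M + 5 log₁₀(d/10 pc) = 3.3 + 5 log₁₀(37.1/10)
  = 3.3 + 5 × 0.569 = 3.3 + 2.85 = 6.15.

6.15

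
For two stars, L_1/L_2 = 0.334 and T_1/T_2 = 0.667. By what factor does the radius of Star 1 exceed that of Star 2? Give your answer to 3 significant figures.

L ∝ R²T⁴ gives R ∝ √L / T², so
R_1/R_2 = √(0.334) / (0.667)² = 0.5779 / 0.4449 = 1.299.

1.30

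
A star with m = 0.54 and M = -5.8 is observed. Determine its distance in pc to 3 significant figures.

185 pc

m − M = 5 log₁₀(d/10 pc)
0.54 − (-5.8) = 6.34 = 5 log₁₀(d/10)
d = 10 × 10^(6.34/5) = 10 × 10^1.268 = 185.4 pc.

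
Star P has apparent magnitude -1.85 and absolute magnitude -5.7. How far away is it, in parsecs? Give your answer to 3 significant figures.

m − M = 5 log₁₀(d/10 pc)
-1.85 − (-5.7) = 3.85 = 5 log₁₀(d/10)
d = 10 × 10^(3.85/5) = 10 × 10^0.770 = 58.88 pc.

58.9 pc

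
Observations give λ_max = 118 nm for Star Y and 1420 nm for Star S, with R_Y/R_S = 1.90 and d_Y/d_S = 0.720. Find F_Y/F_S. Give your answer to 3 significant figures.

Wien's law: T_Y/T_S = λ_S/λ_Y = 1420/118 = 12.03.
L_Y/L_S = (R_Y/R_S)²(T_Y/T_S)⁴ = (1.90)²(12.03)⁴ = 7.571×10^4.
F_Y/F_S = (L_Y/L_S)/(d_Y/d_S)² = 7.571×10^4/(0.720)² = 1.460×10^5.

1.46×10^5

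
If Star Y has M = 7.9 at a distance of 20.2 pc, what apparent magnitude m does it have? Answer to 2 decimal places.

m = M + 5 log₁₀(d/10 pc) = 7.9 + 5 log₁₀(20.2/10)
  = 7.9 + 5 × 0.305 = 7.9 + 1.53 = 9.43.

9.43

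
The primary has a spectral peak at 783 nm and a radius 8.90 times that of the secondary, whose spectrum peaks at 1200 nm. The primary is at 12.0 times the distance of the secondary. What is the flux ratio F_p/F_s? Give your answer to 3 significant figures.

Wien's law: T_p/T_s = λ_s/λ_p = 1200/783 = 1.533.
L_p/L_s = (R_p/R_s)²(T_p/T_s)⁴ = (8.90)²(1.533)⁴ = 437.0.
F_p/F_s = (L_p/L_s)/(d_p/d_s)² = 437.0/(12.0)² = 3.035.

3.03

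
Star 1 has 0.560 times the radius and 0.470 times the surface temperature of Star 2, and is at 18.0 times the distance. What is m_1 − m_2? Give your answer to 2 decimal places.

10.81

L_1/L_2 = (0.560)²(0.470)⁴ = 0.01530.
F_1/F_2 = (L_1/L_2)/(d_1/d_2)² = 0.01530/324.0 = 4.723×10^-5.
m_1 − m_2 = −2.5 log₁₀(4.723×10^-5) = 10.81.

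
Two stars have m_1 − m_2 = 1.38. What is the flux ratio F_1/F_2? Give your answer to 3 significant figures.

0.281

F_1/F_2 = 10^(−(m_1 − m_2)/2.5) = 10^(-1.38/2.5) = 10^-0.552 = 0.2805.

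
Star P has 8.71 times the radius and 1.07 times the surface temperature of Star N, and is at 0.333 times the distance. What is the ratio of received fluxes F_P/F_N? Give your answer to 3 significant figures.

L_P/L_N = (R_P/R_N)²(T_P/T_N)⁴ = (8.71)² × (1.07)⁴ = 99.44.
F_P/F_N = (L_P/L_N)/(d_P/d_N)² = 99.44 / (0.333)² = 896.8.

897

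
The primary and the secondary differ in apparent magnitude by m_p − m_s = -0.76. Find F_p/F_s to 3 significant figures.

F_p/F_s = 10^(−(m_p − m_s)/2.5) = 10^(0.76/2.5) = 10^0.304 = 2.014.

2.01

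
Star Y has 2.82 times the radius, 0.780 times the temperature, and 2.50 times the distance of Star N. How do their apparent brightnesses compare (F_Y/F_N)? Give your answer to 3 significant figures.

L_Y/L_N = (R_Y/R_N)²(T_Y/T_N)⁴ = (2.82)² × (0.780)⁴ = 2.944.
F_Y/F_N = (L_Y/L_N)/(d_Y/d_N)² = 2.944 / (2.50)² = 0.4710.

0.471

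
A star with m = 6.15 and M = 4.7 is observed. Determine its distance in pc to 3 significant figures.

m − M = 5 log₁₀(d/10 pc)
6.15 − (4.7) = 1.45 = 5 log₁₀(d/10)
d = 10 × 10^(1.45/5) = 10 × 10^0.290 = 19.50 pc.

19.5 pc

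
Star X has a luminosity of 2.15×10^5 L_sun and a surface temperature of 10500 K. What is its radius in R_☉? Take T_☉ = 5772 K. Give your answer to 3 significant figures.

140 R_☉

R/R_☉ = √(L/L_☉) / (T/T_☉)² = √(2.15×10^5) / (1.819)²
       = 463.7 / 3.309 = 140.1.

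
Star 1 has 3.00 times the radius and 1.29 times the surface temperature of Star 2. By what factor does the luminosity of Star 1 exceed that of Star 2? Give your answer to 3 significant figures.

From the Stefan–Boltzmann law, L ∝ R²T⁴, so
L_1/L_2 = (R_1/R_2)² (T_1/T_2)⁴ = (3.00)² × (1.29)⁴ = 9.000 × 2.769 = 24.92.

24.9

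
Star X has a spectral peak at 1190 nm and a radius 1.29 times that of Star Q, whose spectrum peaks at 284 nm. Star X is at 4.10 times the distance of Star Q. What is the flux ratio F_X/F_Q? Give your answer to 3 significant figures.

3.21×10^-4

Wien's law: T_X/T_Q = λ_Q/λ_X = 284/1190 = 0.2387.
L_X/L_Q = (R_X/R_Q)²(T_X/T_Q)⁴ = (1.29)²(0.2387)⁴ = 0.005398.
F_X/F_Q = (L_X/L_Q)/(d_X/d_Q)² = 0.005398/(4.10)² = 3.211×10^-4.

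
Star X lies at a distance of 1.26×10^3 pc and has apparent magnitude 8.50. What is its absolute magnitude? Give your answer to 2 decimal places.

-2.00

M = m − 5 log₁₀(d/10 pc) = 8.50 − 5 log₁₀(1.26×10^3/10)
  = 8.50 − 5 × 2.100 = 8.50 − 10.50 = -2.00.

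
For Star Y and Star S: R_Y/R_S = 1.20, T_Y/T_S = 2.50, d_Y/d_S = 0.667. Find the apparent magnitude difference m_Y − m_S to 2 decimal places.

L_Y/L_S = (1.20)²(2.50)⁴ = 56.25.
F_Y/F_S = (L_Y/L_S)/(d_Y/d_S)² = 56.25/0.4449 = 126.4.
m_Y − m_S = −2.5 log₁₀(126.4) = -5.25.

-5.25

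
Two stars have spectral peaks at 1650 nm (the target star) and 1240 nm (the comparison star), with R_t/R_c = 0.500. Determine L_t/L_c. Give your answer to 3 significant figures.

Wien's law gives T ∝ 1/λ_max, so T_t/T_c = λ_c/λ_t = 1240/1650 = 0.7515.
Then L ∝ R²T⁴ gives L_t/L_c = (0.500)² × (0.7515)⁴ = 0.2500 × 0.3190 = 0.07974.

0.0797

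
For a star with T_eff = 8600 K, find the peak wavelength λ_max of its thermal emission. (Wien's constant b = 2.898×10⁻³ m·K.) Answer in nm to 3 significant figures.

λ_max = b/T = 2.898×10⁻³ / 8600 = 3.37×10^-7 m = 337.0 nm.

337 nm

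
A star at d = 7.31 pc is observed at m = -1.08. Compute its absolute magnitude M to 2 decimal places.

-0.40

M = m − 5 log₁₀(d/10 pc) = -1.08 − 5 log₁₀(7.31/10)
  = -1.08 − 5 × -0.136 = -1.08 − -0.68 = -0.40.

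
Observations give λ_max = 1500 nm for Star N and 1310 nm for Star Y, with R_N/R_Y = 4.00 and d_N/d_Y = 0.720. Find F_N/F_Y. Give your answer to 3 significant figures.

18.0

Wien's law: T_N/T_Y = λ_Y/λ_N = 1310/1500 = 0.8733.
L_N/L_Y = (R_N/R_Y)²(T_N/T_Y)⁴ = (4.00)²(0.8733)⁴ = 9.308.
F_N/F_Y = (L_N/L_Y)/(d_N/d_Y)² = 9.308/(0.720)² = 17.95.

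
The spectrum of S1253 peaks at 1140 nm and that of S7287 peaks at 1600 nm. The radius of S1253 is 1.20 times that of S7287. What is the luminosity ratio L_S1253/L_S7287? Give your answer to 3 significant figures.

5.59

Wien's law gives T ∝ 1/λ_max, so T_S1253/T_S7287 = λ_S7287/λ_S1253 = 1600/1140 = 1.404.
Then L ∝ R²T⁴ gives L_S1253/L_S7287 = (1.20)² × (1.404)⁴ = 1.440 × 3.880 = 5.588.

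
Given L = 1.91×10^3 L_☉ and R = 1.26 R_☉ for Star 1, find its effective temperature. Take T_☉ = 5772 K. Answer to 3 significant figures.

T/T_☉ = (L/L_☉)^(1/4) / (R/R_☉)^(1/2)
T = 5772 × (1.91×10^3)^(1/4) / √(1.26) = 5772 × 6.611 / 1.122 = 3.399×10^4 K.

3.40×10^4 K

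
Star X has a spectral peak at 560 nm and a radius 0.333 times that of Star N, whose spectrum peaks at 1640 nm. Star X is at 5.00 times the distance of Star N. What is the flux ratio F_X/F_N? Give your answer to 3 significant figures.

Wien's law: T_X/T_N = λ_N/λ_X = 1640/560 = 2.929.
L_X/L_N = (R_X/R_N)²(T_X/T_N)⁴ = (0.333)²(2.929)⁴ = 8.157.
F_X/F_N = (L_X/L_N)/(d_X/d_N)² = 8.157/(5.00)² = 0.3263.

0.326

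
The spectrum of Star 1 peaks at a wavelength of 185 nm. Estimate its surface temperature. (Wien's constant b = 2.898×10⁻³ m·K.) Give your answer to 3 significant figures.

1.57×10^4 K

T = b/λ_max = 2.898×10⁻³ / (185×10⁻⁹) = 1.566×10^4 K.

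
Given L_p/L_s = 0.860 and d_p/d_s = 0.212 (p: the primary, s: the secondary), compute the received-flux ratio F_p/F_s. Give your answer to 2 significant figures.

19

F = L/(4πd²), so F_p/F_s = (L_p/L_s) / (d_p/d_s)²
= 0.860 / (0.212)² = 0.860 / 0.04494 = 19.13.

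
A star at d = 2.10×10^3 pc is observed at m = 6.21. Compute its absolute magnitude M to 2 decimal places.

M = m − 5 log₁₀(d/10 pc) = 6.21 − 5 log₁₀(2.10×10^3/10)
  = 6.21 − 5 × 2.322 = 6.21 − 11.61 = -5.40.

-5.40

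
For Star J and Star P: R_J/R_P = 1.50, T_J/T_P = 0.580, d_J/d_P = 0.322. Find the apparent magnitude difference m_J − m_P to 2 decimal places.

-0.98

L_J/L_P = (1.50)²(0.580)⁴ = 0.2546.
F_J/F_P = (L_J/L_P)/(d_J/d_P)² = 0.2546/0.1037 = 2.456.
m_J − m_P = −2.5 log₁₀(2.456) = -0.98.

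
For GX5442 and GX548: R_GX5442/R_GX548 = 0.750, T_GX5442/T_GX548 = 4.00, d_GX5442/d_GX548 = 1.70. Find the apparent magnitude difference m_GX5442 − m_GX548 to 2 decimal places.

-4.24

L_GX5442/L_GX548 = (0.750)²(4.00)⁴ = 144.0.
F_GX5442/F_GX548 = (L_GX5442/L_GX548)/(d_GX5442/d_GX548)² = 144.0/2.890 = 49.83.
m_GX5442 − m_GX548 = −2.5 log₁₀(49.83) = -4.24.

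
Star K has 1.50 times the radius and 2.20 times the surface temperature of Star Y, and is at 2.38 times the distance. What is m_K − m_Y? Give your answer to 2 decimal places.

L_K/L_Y = (1.50)²(2.20)⁴ = 52.71.
F_K/F_Y = (L_K/L_Y)/(d_K/d_Y)² = 52.71/5.664 = 9.305.
m_K − m_Y = −2.5 log₁₀(9.305) = -2.42.

-2.42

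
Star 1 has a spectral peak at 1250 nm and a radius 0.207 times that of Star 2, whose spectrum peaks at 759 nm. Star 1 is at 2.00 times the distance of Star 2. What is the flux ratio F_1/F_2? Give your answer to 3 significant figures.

0.00146

Wien's law: T_1/T_2 = λ_2/λ_1 = 759/1250 = 0.6072.
L_1/L_2 = (R_1/R_2)²(T_1/T_2)⁴ = (0.207)²(0.6072)⁴ = 0.005825.
F_1/F_2 = (L_1/L_2)/(d_1/d_2)² = 0.005825/(2.00)² = 0.001456.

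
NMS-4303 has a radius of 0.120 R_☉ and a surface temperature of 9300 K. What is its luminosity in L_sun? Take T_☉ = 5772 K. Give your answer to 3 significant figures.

L/L_☉ = (R/R_☉)² (T/T_☉)⁴ = (0.120)² × (9300/5772)⁴
       = 0.01440 × (1.611)⁴ = 0.01440 × 6.739 = 0.09705.

0.0970 L_sun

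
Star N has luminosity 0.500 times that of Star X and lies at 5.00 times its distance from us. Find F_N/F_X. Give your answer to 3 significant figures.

F = L/(4πd²), so F_N/F_X = (L_N/L_X) / (d_N/d_X)²
= 0.500 / (5.00)² = 0.500 / 25.00 = 0.02000.

0.0200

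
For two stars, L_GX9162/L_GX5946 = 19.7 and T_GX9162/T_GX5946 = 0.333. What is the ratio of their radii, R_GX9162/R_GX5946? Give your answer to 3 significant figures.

L ∝ R²T⁴ gives R ∝ √L / T², so
R_GX9162/R_GX5946 = √(19.7) / (0.333)² = 4.438 / 0.1109 = 40.03.

40.0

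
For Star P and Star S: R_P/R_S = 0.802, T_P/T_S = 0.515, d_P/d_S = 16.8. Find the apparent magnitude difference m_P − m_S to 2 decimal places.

L_P/L_S = (0.802)²(0.515)⁴ = 0.04525.
F_P/F_S = (L_P/L_S)/(d_P/d_S)² = 0.04525/282.2 = 1.603×10^-4.
m_P − m_S = −2.5 log₁₀(1.603×10^-4) = 9.49.

9.49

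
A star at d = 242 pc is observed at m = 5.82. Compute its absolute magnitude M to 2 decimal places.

-1.10

M = m − 5 log₁₀(d/10 pc) = 5.82 − 5 log₁₀(242/10)
  = 5.82 − 5 × 1.384 = 5.82 − 6.92 = -1.10.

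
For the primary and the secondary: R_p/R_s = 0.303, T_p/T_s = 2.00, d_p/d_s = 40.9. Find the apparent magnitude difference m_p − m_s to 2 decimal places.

L_p/L_s = (0.303)²(2.00)⁴ = 1.469.
F_p/F_s = (L_p/L_s)/(d_p/d_s)² = 1.469/1673 = 8.781×10^-4.
m_p − m_s = −2.5 log₁₀(8.781×10^-4) = 7.64.

7.64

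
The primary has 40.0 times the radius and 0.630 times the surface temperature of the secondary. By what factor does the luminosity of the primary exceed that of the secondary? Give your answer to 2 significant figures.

2.5×10^2

From the Stefan–Boltzmann law, L ∝ R²T⁴, so
L_p/L_s = (R_p/R_s)² (T_p/T_s)⁴ = (40.0)² × (0.630)⁴ = 1600 × 0.1575 = 252.0.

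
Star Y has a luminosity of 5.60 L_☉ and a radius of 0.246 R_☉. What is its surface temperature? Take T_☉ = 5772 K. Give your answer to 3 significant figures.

1.79×10^4 K

T/T_☉ = (L/L_☉)^(1/4) / (R/R_☉)^(1/2)
T = 5772 × (5.60)^(1/4) / √(0.246) = 5772 × 1.538 / 0.4960 = 1.790×10^4 K.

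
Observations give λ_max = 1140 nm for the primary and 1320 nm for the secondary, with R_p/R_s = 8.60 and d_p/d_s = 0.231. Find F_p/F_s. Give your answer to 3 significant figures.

Wien's law: T_p/T_s = λ_s/λ_p = 1320/1140 = 1.158.
L_p/L_s = (R_p/R_s)²(T_p/T_s)⁴ = (8.60)²(1.158)⁴ = 132.9.
F_p/F_s = (L_p/L_s)/(d_p/d_s)² = 132.9/(0.231)² = 2491.

2.49×10^3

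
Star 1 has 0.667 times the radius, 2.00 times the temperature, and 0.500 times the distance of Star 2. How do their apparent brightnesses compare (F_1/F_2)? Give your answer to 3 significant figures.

L_1/L_2 = (R_1/R_2)²(T_1/T_2)⁴ = (0.667)² × (2.00)⁴ = 7.118.
F_1/F_2 = (L_1/L_2)/(d_1/d_2)² = 7.118 / (0.500)² = 28.47.

28.5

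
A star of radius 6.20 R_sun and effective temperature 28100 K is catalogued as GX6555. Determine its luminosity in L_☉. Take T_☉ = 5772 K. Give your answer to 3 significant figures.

2.16×10^4 L_☉

L/L_☉ = (R/R_☉)² (T/T_☉)⁴ = (6.20)² × (28100/5772)⁴
       = 38.44 × (4.868)⁴ = 38.44 × 561.7 = 2.159×10^4.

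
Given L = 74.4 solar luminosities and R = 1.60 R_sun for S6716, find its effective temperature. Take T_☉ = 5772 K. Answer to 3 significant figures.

T/T_☉ = (L/L_☉)^(1/4) / (R/R_☉)^(1/2)
T = 5772 × (74.4)^(1/4) / √(1.60) = 5772 × 2.937 / 1.265 = 1.340×10^4 K.

1.34×10^4 K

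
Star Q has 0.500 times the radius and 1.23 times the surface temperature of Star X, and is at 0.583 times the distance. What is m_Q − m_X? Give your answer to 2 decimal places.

-0.57

L_Q/L_X = (0.500)²(1.23)⁴ = 0.5722.
F_Q/F_X = (L_Q/L_X)/(d_Q/d_X)² = 0.5722/0.3399 = 1.684.
m_Q − m_X = −2.5 log₁₀(1.684) = -0.57.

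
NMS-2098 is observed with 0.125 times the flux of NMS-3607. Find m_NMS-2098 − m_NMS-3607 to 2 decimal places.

2.26

m_NMS-2098 − m_NMS-3607 = −2.5 log₁₀(F_NMS-2098/F_NMS-3607) = −2.5 log₁₀(0.125) = −2.5 × (-0.903) = 2.258.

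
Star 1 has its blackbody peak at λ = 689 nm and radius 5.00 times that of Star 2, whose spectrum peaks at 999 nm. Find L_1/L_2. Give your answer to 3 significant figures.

Wien's law gives T ∝ 1/λ_max, so T_1/T_2 = λ_2/λ_1 = 999/689 = 1.450.
Then L ∝ R²T⁴ gives L_1/L_2 = (5.00)² × (1.450)⁴ = 25.00 × 4.420 = 110.5.

110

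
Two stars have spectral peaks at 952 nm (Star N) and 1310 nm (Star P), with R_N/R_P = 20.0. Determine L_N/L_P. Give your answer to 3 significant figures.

Wien's law gives T ∝ 1/λ_max, so T_N/T_P = λ_P/λ_N = 1310/952 = 1.376.
Then L ∝ R²T⁴ gives L_N/L_P = (20.0)² × (1.376)⁴ = 400.0 × 3.585 = 1434.

1.43×10^3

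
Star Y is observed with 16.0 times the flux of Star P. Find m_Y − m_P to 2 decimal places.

-3.01

m_Y − m_P = −2.5 log₁₀(F_Y/F_P) = −2.5 log₁₀(16.0) = −2.5 × (1.204) = -3.010.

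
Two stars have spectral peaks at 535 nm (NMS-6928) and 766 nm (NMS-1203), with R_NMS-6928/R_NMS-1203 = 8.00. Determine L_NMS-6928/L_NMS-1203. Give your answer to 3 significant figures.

Wien's law gives T ∝ 1/λ_max, so T_NMS-6928/T_NMS-1203 = λ_NMS-1203/λ_NMS-6928 = 766/535 = 1.432.
Then L ∝ R²T⁴ gives L_NMS-6928/L_NMS-1203 = (8.00)² × (1.432)⁴ = 64.00 × 4.202 = 269.0.

269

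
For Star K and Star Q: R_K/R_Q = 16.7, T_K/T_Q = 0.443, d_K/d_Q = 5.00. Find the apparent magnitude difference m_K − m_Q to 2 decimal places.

L_K/L_Q = (16.7)²(0.443)⁴ = 10.74.
F_K/F_Q = (L_K/L_Q)/(d_K/d_Q)² = 10.74/25.00 = 0.4296.
m_K − m_Q = −2.5 log₁₀(0.4296) = 0.92.

0.92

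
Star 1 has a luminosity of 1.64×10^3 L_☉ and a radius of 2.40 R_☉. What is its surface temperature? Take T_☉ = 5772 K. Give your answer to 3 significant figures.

T/T_☉ = (L/L_☉)^(1/4) / (R/R_☉)^(1/2)
T = 5772 × (1.64×10^3)^(1/4) / √(2.40) = 5772 × 6.364 / 1.549 = 2.371×10^4 K.

2.37×10^4 K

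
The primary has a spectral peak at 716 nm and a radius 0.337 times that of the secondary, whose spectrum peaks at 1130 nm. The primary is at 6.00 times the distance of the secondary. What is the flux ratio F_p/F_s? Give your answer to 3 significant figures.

Wien's law: T_p/T_s = λ_s/λ_p = 1130/716 = 1.578.
L_p/L_s = (R_p/R_s)²(T_p/T_s)⁴ = (0.337)²(1.578)⁴ = 0.7046.
F_p/F_s = (L_p/L_s)/(d_p/d_s)² = 0.7046/(6.00)² = 0.01957.

0.0196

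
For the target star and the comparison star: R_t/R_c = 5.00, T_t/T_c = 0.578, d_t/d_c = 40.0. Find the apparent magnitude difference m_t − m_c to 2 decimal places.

L_t/L_c = (5.00)²(0.578)⁴ = 2.790.
F_t/F_c = (L_t/L_c)/(d_t/d_c)² = 2.790/1600 = 0.001744.
m_t − m_c = −2.5 log₁₀(0.001744) = 6.90.

6.90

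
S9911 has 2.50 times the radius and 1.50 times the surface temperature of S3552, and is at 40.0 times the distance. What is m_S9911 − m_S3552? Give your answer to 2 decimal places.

4.26

L_S9911/L_S3552 = (2.50)²(1.50)⁴ = 31.64.
F_S9911/F_S3552 = (L_S9911/L_S3552)/(d_S9911/d_S3552)² = 31.64/1600 = 0.01978.
m_S9911 − m_S3552 = −2.5 log₁₀(0.01978) = 4.26.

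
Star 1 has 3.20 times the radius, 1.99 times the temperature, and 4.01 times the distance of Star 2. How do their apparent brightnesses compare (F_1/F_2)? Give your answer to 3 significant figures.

9.99

L_1/L_2 = (R_1/R_2)²(T_1/T_2)⁴ = (3.20)² × (1.99)⁴ = 160.6.
F_1/F_2 = (L_1/L_2)/(d_1/d_2)² = 160.6 / (4.01)² = 9.987.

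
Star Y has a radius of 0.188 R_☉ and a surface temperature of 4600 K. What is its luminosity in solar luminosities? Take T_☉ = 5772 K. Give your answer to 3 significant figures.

L/L_☉ = (R/R_☉)² (T/T_☉)⁴ = (0.188)² × (4600/5772)⁴
       = 0.03534 × (0.7970)⁴ = 0.03534 × 0.4034 = 0.01426.

0.0143 solar luminosities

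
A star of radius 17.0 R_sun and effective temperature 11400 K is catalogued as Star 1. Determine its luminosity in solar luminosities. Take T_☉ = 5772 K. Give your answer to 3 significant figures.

L/L_☉ = (R/R_☉)² (T/T_☉)⁴ = (17.0)² × (11400/5772)⁴
       = 289.0 × (1.975)⁴ = 289.0 × 15.22 = 4398.

4.40×10^3 solar luminosities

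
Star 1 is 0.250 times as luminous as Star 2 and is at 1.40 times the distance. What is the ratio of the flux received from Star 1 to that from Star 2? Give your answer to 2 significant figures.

F = L/(4πd²), so F_1/F_2 = (L_1/L_2) / (d_1/d_2)²
= 0.250 / (1.40)² = 0.250 / 1.960 = 0.1276.

0.13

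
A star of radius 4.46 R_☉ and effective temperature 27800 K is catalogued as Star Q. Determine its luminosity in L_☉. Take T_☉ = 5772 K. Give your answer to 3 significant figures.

L/L_☉ = (R/R_☉)² (T/T_☉)⁴ = (4.46)² × (27800/5772)⁴
       = 19.89 × (4.816)⁴ = 19.89 × 538.1 = 1.070×10^4.

1.07×10^4 L_☉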